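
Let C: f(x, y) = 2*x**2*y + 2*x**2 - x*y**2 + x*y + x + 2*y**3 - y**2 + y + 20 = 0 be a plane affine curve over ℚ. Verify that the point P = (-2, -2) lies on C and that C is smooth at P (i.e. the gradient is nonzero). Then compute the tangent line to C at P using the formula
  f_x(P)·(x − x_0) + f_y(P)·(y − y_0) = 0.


Tangent line at P: 3*x + 27*y + 60 = 0.

Step 1: f(-2, -2) = 0, so P lies on C.
Step 2: partial derivatives
  f_x(x, y) = 4*x*y + 4*x - y**2 + y + 1, f_y(x, y) = 2*x**2 - 2*x*y + x + 6*y**2 - 2*y + 1.
  f_x(P) = 3, f_y(P) = 27 (gradient nonzero, so P is smooth).
Step 3: tangent line at P: 3·(x − -2) + 27·(y − -2) = 0.
Expanding: 3*x + 27*y + 60 = 0.


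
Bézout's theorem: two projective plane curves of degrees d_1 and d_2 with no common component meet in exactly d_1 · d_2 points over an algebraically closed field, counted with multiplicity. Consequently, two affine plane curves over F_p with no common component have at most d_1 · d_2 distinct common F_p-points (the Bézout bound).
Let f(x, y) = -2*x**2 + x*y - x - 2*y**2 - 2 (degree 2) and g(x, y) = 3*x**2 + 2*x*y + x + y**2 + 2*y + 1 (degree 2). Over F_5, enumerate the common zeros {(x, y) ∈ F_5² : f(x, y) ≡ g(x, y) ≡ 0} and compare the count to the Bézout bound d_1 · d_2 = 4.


Common zeros: {(1, 0)}; count = 1; Bézout bound = 4.

deg(f) = 2, deg(g) = 2, so Bézout bound = 4.
Scan x ∈ F_5. For each x, list the y ∈ F_5 with f(x, y) ≡ 0 and those with g(x, y) ≡ 0 (mod 5); the common zeros in that column are the intersection.
  x = 0: f ≡ 0 at y ∈ {2, 3}; g ≡ 0 at y ∈ {4}; common: ∅.
  x = 1: f ≡ 0 at y ∈ {0, 3}; g ≡ 0 at y ∈ {0, 1}; common: {0}.
  x = 2: f ≡ 0 at y ∈ ∅; g ≡ 0 at y ∈ {0, 4}; common: ∅.
  x = 3: f ≡ 0 at y ∈ {2}; g ≡ 0 at y ∈ {1}; common: ∅.
  x = 4: f ≡ 0 at y ∈ ∅; g ≡ 0 at y ∈ ∅; common: ∅.
Collecting: common zeros = {(1, 0)}, so the count is 1.
Comparison with the Bézout bound: 1 ≤ 4 = deg(f)·deg(g), as expected for curves with no common component (the affine F_5-count falls short of the bound because intersections may lie at infinity, over extension fields, or carry multiplicity).


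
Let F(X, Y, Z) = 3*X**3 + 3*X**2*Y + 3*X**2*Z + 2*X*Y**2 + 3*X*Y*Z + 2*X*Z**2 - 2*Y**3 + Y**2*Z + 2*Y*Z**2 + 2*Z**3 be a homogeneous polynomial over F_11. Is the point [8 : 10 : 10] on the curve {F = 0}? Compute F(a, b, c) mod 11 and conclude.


F(8,10,10) ≡ 6 (mod 11); P is NOT on the curve.

Evaluate F(8, 10, 10) term-by-term (mod 11).
  3*X**3 ↦ 3·512·1·1 = 1536
  3*X**2*Y ↦ 3·64·10·1 = 1920
  3*X**2*Z ↦ 3·64·1·10 = 1920
  2*X*Y**2 ↦ 2·8·100·1 = 1600
  3*X*Y*Z ↦ 3·8·10·10 = 2400
  2*X*Z**2 ↦ 2·8·1·100 = 1600
  -2*Y**3 ↦ -2·1·1000·1 = -2000
  Y**2*Z ↦ 1·1·100·10 = 1000
  2*Y*Z**2 ↦ 2·1·10·100 = 2000
  2*Z**3 ↦ 2·1·1·1000 = 2000
Sum: F(8, 10, 10) = (1536) + (1920) + (1920) + (1600) + (2400) + (1600) + (-2000) + (1000) + (2000) + (2000) = 13976.
Reducing mod 11: 13976 ≡ 6 (mod 11).
Since F(a, b, c) ≡ 6 ≠ 0 (mod 11), P does NOT lie on the curve.


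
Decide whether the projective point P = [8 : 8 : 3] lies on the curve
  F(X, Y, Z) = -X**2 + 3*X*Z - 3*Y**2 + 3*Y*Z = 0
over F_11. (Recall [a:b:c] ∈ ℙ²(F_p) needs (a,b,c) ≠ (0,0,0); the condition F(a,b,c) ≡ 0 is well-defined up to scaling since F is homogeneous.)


F(8,8,3) ≡ 9 (mod 11); P is NOT on the curve.

Evaluate F(8, 8, 3) term-by-term (mod 11).
  -X**2 ↦ -1·64·1·1 = -64
  3*X*Z ↦ 3·8·1·3 = 72
  -3*Y**2 ↦ -3·1·64·1 = -192
  3*Y*Z ↦ 3·1·8·3 = 72
Sum: F(8, 8, 3) = (-64) + (72) + (-192) + (72) = -112.
Reducing mod 11: -112 ≡ 9 (mod 11).
Since F(a, b, c) ≡ 9 ≠ 0 (mod 11), P does NOT lie on the curve.


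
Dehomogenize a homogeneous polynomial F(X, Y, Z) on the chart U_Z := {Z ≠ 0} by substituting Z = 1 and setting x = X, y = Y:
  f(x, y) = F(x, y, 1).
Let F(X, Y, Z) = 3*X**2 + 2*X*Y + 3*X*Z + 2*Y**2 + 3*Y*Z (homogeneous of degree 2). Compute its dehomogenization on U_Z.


f(x, y) = 3*x**2 + 2*x*y + 3*x + 2*y**2 + 3*y

On U_Z we set Z = 1. Each monomial c·X^i·Y^j·Z^k in F becomes c·x^i·y^j·1^k = c·x^i·y^j.
Substituting Z = 1: F(X, Y, 1) = 3*x**2 + 2*x*y + 3*x + 2*y**2 + 3*y.
Note: deg(f) ≤ deg(F) = 2; strict inequality happens when F is divisible by Z (lost terms).


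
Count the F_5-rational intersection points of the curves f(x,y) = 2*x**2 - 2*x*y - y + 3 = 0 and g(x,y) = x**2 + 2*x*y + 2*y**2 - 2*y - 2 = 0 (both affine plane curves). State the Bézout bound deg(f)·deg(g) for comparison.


Common zeros: {(0, 3)}; count = 1; Bézout bound = 4.

deg(f) = 2, deg(g) = 2, so Bézout bound = 4.
Scan x ∈ F_5. For each x, list the y ∈ F_5 with f(x, y) ≡ 0 and those with g(x, y) ≡ 0 (mod 5); the common zeros in that column are the intersection.
  x = 0: f ≡ 0 at y ∈ {3}; g ≡ 0 at y ∈ {3}; common: {3}.
  x = 1: f ≡ 0 at y ∈ {0}; g ≡ 0 at y ∈ ∅; common: ∅.
  x = 2: f ≡ 0 at y ∈ ∅; g ≡ 0 at y ∈ ∅; common: ∅.
  x = 3: f ≡ 0 at y ∈ {3}; g ≡ 0 at y ∈ {4}; common: ∅.
  x = 4: f ≡ 0 at y ∈ {0}; g ≡ 0 at y ∈ {3, 4}; common: ∅.
Collecting: common zeros = {(0, 3)}, so the count is 1.
Comparison with the Bézout bound: 1 ≤ 4 = deg(f)·deg(g), as expected for curves with no common component (the affine F_5-count falls short of the bound because intersections may lie at infinity, over extension fields, or carry multiplicity).


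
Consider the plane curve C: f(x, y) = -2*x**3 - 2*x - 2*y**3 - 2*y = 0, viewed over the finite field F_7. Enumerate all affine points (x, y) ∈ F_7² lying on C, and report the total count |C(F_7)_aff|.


Affine F_7-points: {(0, 0), (1, 4), (1, 6), (2, 5), (3, 4), (3, 6), (4, 1), (4, 3), (5, 2), (6, 1), (6, 3)}; count = 11.

For each of the 49 pairs (x, y) ∈ F_7², evaluate f(x, y) mod 7. Record the zeros.
  x = 0: [0↦0, 1↦3, 2↦1, 3↦3, 4↦4, 5↦6, 6↦4]  zeros at y ∈ {0}
  x = 1: [0↦3, 1↦6, 2↦4, 3↦6, 4↦0, 5↦2, 6↦0]  zeros at y ∈ {4, 6}
  x = 2: [0↦1, 1↦4, 2↦2, 3↦4, 4↦5, 5↦0, 6↦5]  zeros at y ∈ {5}
  x = 3: [0↦3, 1↦6, 2↦4, 3↦6, 4↦0, 5↦2, 6↦0]  zeros at y ∈ {4, 6}
  x = 4: [0↦4, 1↦0, 2↦5, 3↦0, 4↦1, 5↦3, 6↦1]  zeros at y ∈ {1, 3}
  x = 5: [0↦6, 1↦2, 2↦0, 3↦2, 4↦3, 5↦5, 6↦3]  zeros at y ∈ {2}
  x = 6: [0↦4, 1↦0, 2↦5, 3↦0, 4↦1, 5↦3, 6↦1]  zeros at y ∈ {1, 3}
Collecting zeros: affine points = {(0, 0), (1, 4), (1, 6), (2, 5), (3, 4), (3, 6), (4, 1), (4, 3), (5, 2), (6, 1), (6, 3)}.
Total count |C(F_7)_aff| = 11.


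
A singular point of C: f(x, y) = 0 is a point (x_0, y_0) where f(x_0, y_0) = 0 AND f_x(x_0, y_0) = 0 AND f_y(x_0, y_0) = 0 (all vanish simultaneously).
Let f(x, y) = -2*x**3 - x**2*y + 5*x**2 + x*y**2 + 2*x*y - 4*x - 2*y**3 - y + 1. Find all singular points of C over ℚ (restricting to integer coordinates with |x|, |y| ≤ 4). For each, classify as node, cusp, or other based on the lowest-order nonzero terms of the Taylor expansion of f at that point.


Singular points: {(1, 0)}; classification: node.

Compute partial derivatives:
  f_x = -6*x**2 - 2*x*y + 10*x + y**2 + 2*y - 4.
  f_y = -x**2 + 2*x*y + 2*x - 6*y**2 - 1.
Scan x_0 ∈ {−4, ..., 4}. For each x_0, f_y(x_0, y) is a polynomial in y; find its integer roots y ∈ {−4, ..., 4}, then test f_x and f at those candidates.
  x = -4: f_y(-4, y) = -6*y**2 - 8*y - 25; no integer root y with |y| ≤ 4.
  x = -3: f_y(-3, y) = -6*y**2 - 6*y - 16; no integer root y with |y| ≤ 4.
  x = -2: f_y(-2, y) = -6*y**2 - 4*y - 9; no integer root y with |y| ≤ 4.
  x = -1: f_y(-1, y) = -6*y**2 - 2*y - 4; no integer root y with |y| ≤ 4.
  x = 0: f_y(0, y) = -6*y**2 - 1; no integer root y with |y| ≤ 4.
  x = 1: f_y(1, y) = -6*y**2 + 2*y; vanishes at y ∈ {0}. (1, 0): f_x = 0, f = 0 — SINGULAR.
  x = 2: f_y(2, y) = -6*y**2 + 4*y - 1; no integer root y with |y| ≤ 4.
  x = 3: f_y(3, y) = -6*y**2 + 6*y - 4; no integer root y with |y| ≤ 4.
  x = 4: f_y(4, y) = -6*y**2 + 8*y - 9; no integer root y with |y| ≤ 4.
Only singular point on the grid: (1, 0).
Classify: substitute x = 1 + u, y = 0 + v and expand: f = -2*u**3 - u**2*v - u**2 + u*v**2 - 2*v**3 + v**2.
No constant or linear terms (consistent with a singular point). Quadratic part: -u**2 + v**2. Cubic part: -2*u**3 - u**2*v + u*v**2 - 2*v**3.
The quadratic part v**2 - u**2 = (v − u)(v + u) splits into two distinct linear factors, so there are two distinct tangent lines y − 0 = ±(x − 1) — this is a node (ordinary double point).
Classification: node.


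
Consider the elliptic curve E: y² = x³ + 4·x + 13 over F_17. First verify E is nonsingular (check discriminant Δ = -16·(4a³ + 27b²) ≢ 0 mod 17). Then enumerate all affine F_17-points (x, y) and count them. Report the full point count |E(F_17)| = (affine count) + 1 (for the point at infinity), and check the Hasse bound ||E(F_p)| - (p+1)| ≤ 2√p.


Affine points = {(0, 8), (0, 9), (1, 1), (1, 16), (3, 1), (3, 16), (4, 5), (4, 12), (6, 7), (6, 10), (8, 8), (8, 9), (9, 8), (9, 9), (10, 4), (10, 13), (12, 2), (12, 15), (13, 1), (13, 16), (14, 5), (14, 12), (16, 5), (16, 12)}; affine count = 24; |E(F_17)| = 25.

Discriminant check: Δ ∝ 4a³ + 27b² = 4·4³ + 27·13² = 4·64 + 27·169 ≡ 8 (mod 17). Nonzero ⇒ E is nonsingular.
For each x ∈ F_17, compute rhs = x³ + 4·x + 13 mod 17, then count y ∈ F_17 with y² ≡ rhs.
  x = 0: rhs = 13, matching y values: 8, 9 (2 points).
  x = 1: rhs = 1, matching y values: 1, 16 (2 points).
  x = 2: rhs = 12, matching y values: none (0 points).
  x = 3: rhs = 1, matching y values: 1, 16 (2 points).
  x = 4: rhs = 8, matching y values: 5, 12 (2 points).
  x = 5: rhs = 5, matching y values: none (0 points).
  x = 6: rhs = 15, matching y values: 7, 10 (2 points).
  x = 7: rhs = 10, matching y values: none (0 points).
  x = 8: rhs = 13, matching y values: 8, 9 (2 points).
  x = 9: rhs = 13, matching y values: 8, 9 (2 points).
  x = 10: rhs = 16, matching y values: 4, 13 (2 points).
  x = 11: rhs = 11, matching y values: none (0 points).
  x = 12: rhs = 4, matching y values: 2, 15 (2 points).
  x = 13: rhs = 1, matching y values: 1, 16 (2 points).
  x = 14: rhs = 8, matching y values: 5, 12 (2 points).
  x = 15: rhs = 14, matching y values: none (0 points).
  x = 16: rhs = 8, matching y values: 5, 12 (2 points).
Total affine count: 24.
Full point count |E(F_17)| = 24 + 1 = 25.
Hasse bound: |25 − (17+1)| = |7| = 7 ≤ 2√17 ≈ 8.2462 ✓.


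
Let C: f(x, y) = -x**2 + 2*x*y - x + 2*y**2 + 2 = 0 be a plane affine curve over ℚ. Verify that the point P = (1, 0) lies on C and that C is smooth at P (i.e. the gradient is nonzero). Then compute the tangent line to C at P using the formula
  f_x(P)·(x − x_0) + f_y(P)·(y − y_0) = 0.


Tangent line at P: -3*x + 2*y + 3 = 0.

Step 1: f(1, 0) = 0, so P lies on C.
Step 2: partial derivatives
  f_x(x, y) = -2*x + 2*y - 1, f_y(x, y) = 2*x + 4*y.
  f_x(P) = -3, f_y(P) = 2 (gradient nonzero, so P is smooth).
Step 3: tangent line at P: -3·(x − 1) + 2·(y − 0) = 0.
Expanding: -3*x + 2*y + 3 = 0.


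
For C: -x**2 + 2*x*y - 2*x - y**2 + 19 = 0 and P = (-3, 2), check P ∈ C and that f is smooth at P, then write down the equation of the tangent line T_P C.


Tangent line at P: 8*x - 10*y + 44 = 0.

Step 1: f(-3, 2) = 0, so P lies on C.
Step 2: partial derivatives
  f_x(x, y) = -2*x + 2*y - 2, f_y(x, y) = 2*x - 2*y.
  f_x(P) = 8, f_y(P) = -10 (gradient nonzero, so P is smooth).
Step 3: tangent line at P: 8·(x − -3) + -10·(y − 2) = 0.
Expanding: 8*x - 10*y + 44 = 0.


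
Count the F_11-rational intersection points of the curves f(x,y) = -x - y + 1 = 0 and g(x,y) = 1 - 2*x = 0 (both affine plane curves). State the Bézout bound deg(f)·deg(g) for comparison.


Common zeros: {(6, 6)}; count = 1; Bézout bound = 1.

deg(f) = 1, deg(g) = 1, so Bézout bound = 1.
Scan x ∈ F_11. For each x, list the y ∈ F_11 with f(x, y) ≡ 0 and those with g(x, y) ≡ 0 (mod 11); the common zeros in that column are the intersection.
  x = 0: f ≡ 0 at y ∈ {1}; g ≡ 0 at y ∈ ∅; common: ∅.
  x = 1: f ≡ 0 at y ∈ {0}; g ≡ 0 at y ∈ ∅; common: ∅.
  x = 2: f ≡ 0 at y ∈ {10}; g ≡ 0 at y ∈ ∅; common: ∅.
  x = 3: f ≡ 0 at y ∈ {9}; g ≡ 0 at y ∈ ∅; common: ∅.
  x = 4: f ≡ 0 at y ∈ {8}; g ≡ 0 at y ∈ ∅; common: ∅.
  x = 5: f ≡ 0 at y ∈ {7}; g ≡ 0 at y ∈ ∅; common: ∅.
  x = 6: f ≡ 0 at y ∈ {6}; g ≡ 0 at y ∈ {0, 1, 2, 3, 4, 5, 6, 7, 8, 9, 10}; common: {6}.
  x = 7: f ≡ 0 at y ∈ {5}; g ≡ 0 at y ∈ ∅; common: ∅.
  x = 8: f ≡ 0 at y ∈ {4}; g ≡ 0 at y ∈ ∅; common: ∅.
  x = 9: f ≡ 0 at y ∈ {3}; g ≡ 0 at y ∈ ∅; common: ∅.
  x = 10: f ≡ 0 at y ∈ {2}; g ≡ 0 at y ∈ ∅; common: ∅.
Collecting: common zeros = {(6, 6)}, so the count is 1.
Comparison with the Bézout bound: 1 ≤ 1 = deg(f)·deg(g), as expected for curves with no common component (the bound is attained).


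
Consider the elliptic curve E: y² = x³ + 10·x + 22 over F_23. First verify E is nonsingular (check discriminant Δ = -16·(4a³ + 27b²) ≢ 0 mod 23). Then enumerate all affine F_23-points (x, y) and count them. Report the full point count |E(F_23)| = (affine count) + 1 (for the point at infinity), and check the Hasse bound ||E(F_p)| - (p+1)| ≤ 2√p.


Affine points = {(2, 2), (2, 21), (5, 6), (5, 17), (8, 4), (8, 19), (9, 6), (9, 17), (10, 8), (10, 15), (13, 7), (13, 16), (14, 10), (14, 13), (16, 0), (18, 10), (18, 13)}; affine count = 17; |E(F_23)| = 18.

Discriminant check: Δ ∝ 4a³ + 27b² = 4·10³ + 27·22² = 4·1000 + 27·484 ≡ 2 (mod 23). Nonzero ⇒ E is nonsingular.
For each x ∈ F_23, compute rhs = x³ + 10·x + 22 mod 23, then count y ∈ F_23 with y² ≡ rhs.
  x = 0: rhs = 22, matching y values: none (0 points).
  x = 1: rhs = 10, matching y values: none (0 points).
  x = 2: rhs = 4, matching y values: 2, 21 (2 points).
  x = 3: rhs = 10, matching y values: none (0 points).
  x = 4: rhs = 11, matching y values: none (0 points).
  x = 5: rhs = 13, matching y values: 6, 17 (2 points).
  x = 6: rhs = 22, matching y values: none (0 points).
  x = 7: rhs = 21, matching y values: none (0 points).
  x = 8: rhs = 16, matching y values: 4, 19 (2 points).
  x = 9: rhs = 13, matching y values: 6, 17 (2 points).
  x = 10: rhs = 18, matching y values: 8, 15 (2 points).
  x = 11: rhs = 14, matching y values: none (0 points).
  x = 12: rhs = 7, matching y values: none (0 points).
  x = 13: rhs = 3, matching y values: 7, 16 (2 points).
  x = 14: rhs = 8, matching y values: 10, 13 (2 points).
  x = 15: rhs = 5, matching y values: none (0 points).
  x = 16: rhs = 0, matching y values: 0 (1 points).
  x = 17: rhs = 22, matching y values: none (0 points).
  x = 18: rhs = 8, matching y values: 10, 13 (2 points).
  x = 19: rhs = 10, matching y values: none (0 points).
  x = 20: rhs = 11, matching y values: none (0 points).
  x = 21: rhs = 17, matching y values: none (0 points).
  x = 22: rhs = 11, matching y values: none (0 points).
Total affine count: 17.
Full point count |E(F_23)| = 17 + 1 = 18.
Hasse bound: |18 − (23+1)| = |-6| = 6 ≤ 2√23 ≈ 9.5917 ✓.


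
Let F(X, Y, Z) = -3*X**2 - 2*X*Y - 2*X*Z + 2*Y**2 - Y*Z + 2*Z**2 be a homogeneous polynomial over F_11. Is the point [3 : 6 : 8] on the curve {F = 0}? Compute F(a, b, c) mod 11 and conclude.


F(3,6,8) ≡ 8 (mod 11); P is NOT on the curve.

Evaluate F(3, 6, 8) term-by-term (mod 11).
  -3*X**2 ↦ -3·9·1·1 = -27
  -2*X*Y ↦ -2·3·6·1 = -36
  -2*X*Z ↦ -2·3·1·8 = -48
  2*Y**2 ↦ 2·1·36·1 = 72
  -Y*Z ↦ -1·1·6·8 = -48
  2*Z**2 ↦ 2·1·1·64 = 128
Sum: F(3, 6, 8) = (-27) + (-36) + (-48) + (72) + (-48) + (128) = 41.
Reducing mod 11: 41 ≡ 8 (mod 11).
Since F(a, b, c) ≡ 8 ≠ 0 (mod 11), P does NOT lie on the curve.


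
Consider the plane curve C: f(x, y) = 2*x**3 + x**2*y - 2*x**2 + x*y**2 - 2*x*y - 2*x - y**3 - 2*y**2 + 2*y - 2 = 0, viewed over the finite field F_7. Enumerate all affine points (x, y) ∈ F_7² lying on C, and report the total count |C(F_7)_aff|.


Affine F_7-points: {(0, 2), (1, 2), (3, 0), (3, 4), (5, 6), (6, 2)}; count = 6.

For each of the 49 pairs (x, y) ∈ F_7², evaluate f(x, y) mod 7. Record the zeros.
  x = 0: [0↦5, 1↦4, 2↦0, 3↦1, 4↦1, 5↦1, 6↦2]  zeros at y ∈ {2}
  x = 1: [0↦3, 1↦2, 2↦0, 3↦5, 4↦4, 5↦5, 6↦2]  zeros at y ∈ {2}
  x = 2: [0↦2, 1↦3, 2↦5, 3↦2, 4↦2, 5↦6, 6↦1]  zeros at y ∈ ∅
  x = 3: [0↦0, 1↦5, 2↦6, 3↦4, 4↦0, 5↦2, 6↦4]  zeros at y ∈ {0, 4}
  x = 4: [0↦2, 1↦6, 2↦1, 3↦2, 4↦3, 5↦5, 6↦2]  zeros at y ∈ ∅
  x = 5: [0↦6, 1↦4, 2↦2, 3↦1, 4↦2, 5↦6, 6↦0]  zeros at y ∈ {6}
  x = 6: [0↦3, 1↦4, 2↦0, 3↦6, 4↦2, 5↦3, 6↦3]  zeros at y ∈ {2}
Collecting zeros: affine points = {(0, 2), (1, 2), (3, 0), (3, 4), (5, 6), (6, 2)}.
Total count |C(F_7)_aff| = 6.


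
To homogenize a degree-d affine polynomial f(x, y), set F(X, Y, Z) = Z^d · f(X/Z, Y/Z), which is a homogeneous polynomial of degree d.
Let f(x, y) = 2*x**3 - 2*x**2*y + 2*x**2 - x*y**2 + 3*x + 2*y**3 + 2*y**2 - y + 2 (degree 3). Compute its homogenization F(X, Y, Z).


F(X, Y, Z) = 2*X**3 - 2*X**2*Y + 2*X**2*Z - X*Y**2 + 3*X*Z**2 + 2*Y**3 + 2*Y**2*Z - Y*Z**2 + 2*Z**3

deg(f) = 3.
Substitute x = X/Z, y = Y/Z into f, then multiply by Z^3.
  monomial 2·x^3·y^0 ↦ 2·X^3·Y^0·Z^0.
  monomial -2·x^2·y^1 ↦ -2·X^2·Y^1·Z^0.
  monomial 2·x^2·y^0 ↦ 2·X^2·Y^0·Z^1.
  monomial -1·x^1·y^2 ↦ -1·X^1·Y^2·Z^0.
  monomial 3·x^1·y^0 ↦ 3·X^1·Y^0·Z^2.
  monomial 2·x^0·y^3 ↦ 2·X^0·Y^3·Z^0.
  monomial 2·x^0·y^2 ↦ 2·X^0·Y^2·Z^1.
  monomial -1·x^0·y^1 ↦ -1·X^0·Y^1·Z^2.
  monomial 2·x^0·y^0 ↦ 2·X^0·Y^0·Z^3.
Collecting: F(X, Y, Z) = 2*X**3 - 2*X**2*Y + 2*X**2*Z - X*Y**2 + 3*X*Z**2 + 2*Y**3 + 2*Y**2*Z - Y*Z**2 + 2*Z**3.


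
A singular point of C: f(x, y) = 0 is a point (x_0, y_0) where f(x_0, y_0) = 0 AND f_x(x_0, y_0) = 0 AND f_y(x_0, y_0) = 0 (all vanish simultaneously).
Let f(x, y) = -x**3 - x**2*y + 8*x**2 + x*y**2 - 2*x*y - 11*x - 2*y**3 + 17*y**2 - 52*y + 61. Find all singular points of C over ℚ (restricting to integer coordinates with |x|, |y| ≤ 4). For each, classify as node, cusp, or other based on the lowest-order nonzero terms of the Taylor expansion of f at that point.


Singular points: {(2, 3)}; classification: node.

Compute partial derivatives:
  f_x = -3*x**2 - 2*x*y + 16*x + y**2 - 2*y - 11.
  f_y = -x**2 + 2*x*y - 2*x - 6*y**2 + 34*y - 52.
Scan x_0 ∈ {−4, ..., 4}. For each x_0, f_y(x_0, y) is a polynomial in y; find its integer roots y ∈ {−4, ..., 4}, then test f_x and f at those candidates.
  x = -4: f_y(-4, y) = -6*y**2 + 26*y - 60; no integer root y with |y| ≤ 4.
  x = -3: f_y(-3, y) = -6*y**2 + 28*y - 55; no integer root y with |y| ≤ 4.
  x = -2: f_y(-2, y) = -6*y**2 + 30*y - 52; no integer root y with |y| ≤ 4.
  x = -1: f_y(-1, y) = -6*y**2 + 32*y - 51; no integer root y with |y| ≤ 4.
  x = 0: f_y(0, y) = -6*y**2 + 34*y - 52; no integer root y with |y| ≤ 4.
  x = 1: f_y(1, y) = -6*y**2 + 36*y - 55; no integer root y with |y| ≤ 4.
  x = 2: f_y(2, y) = -6*y**2 + 38*y - 60; vanishes at y ∈ {3}. (2, 3): f_x = 0, f = 0 — SINGULAR.
  x = 3: f_y(3, y) = -6*y**2 + 40*y - 67; no integer root y with |y| ≤ 4.
  x = 4: f_y(4, y) = -6*y**2 + 42*y - 76; no integer root y with |y| ≤ 4.
Only singular point on the grid: (2, 3).
Classify: substitute x = 2 + u, y = 3 + v and expand: f = -u**3 - u**2*v - u**2 + u*v**2 - 2*v**3 + v**2.
No constant or linear terms (consistent with a singular point). Quadratic part: -u**2 + v**2. Cubic part: -u**3 - u**2*v + u*v**2 - 2*v**3.
The quadratic part v**2 - u**2 = (v − u)(v + u) splits into two distinct linear factors, so there are two distinct tangent lines y − 3 = ±(x − 2) — this is a node (ordinary double point).
Classification: node.


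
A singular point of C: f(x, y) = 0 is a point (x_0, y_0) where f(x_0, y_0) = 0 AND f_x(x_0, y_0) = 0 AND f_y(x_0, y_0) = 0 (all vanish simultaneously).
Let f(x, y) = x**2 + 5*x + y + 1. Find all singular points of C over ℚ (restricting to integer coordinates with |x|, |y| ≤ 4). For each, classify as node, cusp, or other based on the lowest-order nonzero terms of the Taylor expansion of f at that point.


No singular points in the scanned grid; C is smooth there.

Compute partial derivatives:
  f_x = 2*x + 5.
  f_y = 1.
f_y = 1 is a nonzero constant, so f_y never vanishes: no point (x, y) can satisfy f = f_x = f_y = 0. In particular no (x, y) ∈ {−4, ..., 4}² is singular; the curve is smooth.


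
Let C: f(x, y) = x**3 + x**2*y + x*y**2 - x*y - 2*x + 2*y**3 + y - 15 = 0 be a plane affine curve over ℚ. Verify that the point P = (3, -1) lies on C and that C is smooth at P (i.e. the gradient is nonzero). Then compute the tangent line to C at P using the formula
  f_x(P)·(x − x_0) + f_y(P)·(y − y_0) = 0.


Tangent line at P: 21*x + 7*y - 56 = 0.

Step 1: f(3, -1) = 0, so P lies on C.
Step 2: partial derivatives
  f_x(x, y) = 3*x**2 + 2*x*y + y**2 - y - 2, f_y(x, y) = x**2 + 2*x*y - x + 6*y**2 + 1.
  f_x(P) = 21, f_y(P) = 7 (gradient nonzero, so P is smooth).
Step 3: tangent line at P: 21·(x − 3) + 7·(y − -1) = 0.
Expanding: 21*x + 7*y - 56 = 0.


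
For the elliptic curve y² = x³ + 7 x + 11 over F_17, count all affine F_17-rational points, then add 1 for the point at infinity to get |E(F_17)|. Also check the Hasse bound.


Affine points = {(1, 6), (1, 11), (2, 4), (2, 13), (3, 5), (3, 12), (4, 1), (4, 16), (5, 1), (5, 16), (8, 1), (8, 16), (9, 2), (9, 15), (11, 5), (11, 12), (12, 2), (12, 15), (13, 2), (13, 15)}; affine count = 20; |E(F_17)| = 21.

Discriminant check: Δ ∝ 4a³ + 27b² = 4·7³ + 27·11² = 4·343 + 27·121 ≡ 15 (mod 17). Nonzero ⇒ E is nonsingular.
For each x ∈ F_17, compute rhs = x³ + 7·x + 11 mod 17, then count y ∈ F_17 with y² ≡ rhs.
  x = 0: rhs = 11, matching y values: none (0 points).
  x = 1: rhs = 2, matching y values: 6, 11 (2 points).
  x = 2: rhs = 16, matching y values: 4, 13 (2 points).
  x = 3: rhs = 8, matching y values: 5, 12 (2 points).
  x = 4: rhs = 1, matching y values: 1, 16 (2 points).
  x = 5: rhs = 1, matching y values: 1, 16 (2 points).
  x = 6: rhs = 14, matching y values: none (0 points).
  x = 7: rhs = 12, matching y values: none (0 points).
  x = 8: rhs = 1, matching y values: 1, 16 (2 points).
  x = 9: rhs = 4, matching y values: 2, 15 (2 points).
  x = 10: rhs = 10, matching y values: none (0 points).
  x = 11: rhs = 8, matching y values: 5, 12 (2 points).
  x = 12: rhs = 4, matching y values: 2, 15 (2 points).
  x = 13: rhs = 4, matching y values: 2, 15 (2 points).
  x = 14: rhs = 14, matching y values: none (0 points).
  x = 15: rhs = 6, matching y values: none (0 points).
  x = 16: rhs = 3, matching y values: none (0 points).
Total affine count: 20.
Full point count |E(F_17)| = 20 + 1 = 21.
Hasse bound: |21 − (17+1)| = |3| = 3 ≤ 2√17 ≈ 8.2462 ✓.


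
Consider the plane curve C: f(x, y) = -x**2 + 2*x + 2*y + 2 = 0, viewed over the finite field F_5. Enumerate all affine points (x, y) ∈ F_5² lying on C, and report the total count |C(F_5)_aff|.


Affine F_5-points: {(0, 4), (1, 1), (2, 4), (3, 3), (4, 3)}; count = 5.

For each of the 25 pairs (x, y) ∈ F_5², evaluate f(x, y) mod 5. Record the zeros.
  x = 0: [0↦2, 1↦4, 2↦1, 3↦3, 4↦0]  zeros at y ∈ {4}
  x = 1: [0↦3, 1↦0, 2↦2, 3↦4, 4↦1]  zeros at y ∈ {1}
  x = 2: [0↦2, 1↦4, 2↦1, 3↦3, 4↦0]  zeros at y ∈ {4}
  x = 3: [0↦4, 1↦1, 2↦3, 3↦0, 4↦2]  zeros at y ∈ {3}
  x = 4: [0↦4, 1↦1, 2↦3, 3↦0, 4↦2]  zeros at y ∈ {3}
Collecting zeros: affine points = {(0, 4), (1, 1), (2, 4), (3, 3), (4, 3)}.
Total count |C(F_5)_aff| = 5.


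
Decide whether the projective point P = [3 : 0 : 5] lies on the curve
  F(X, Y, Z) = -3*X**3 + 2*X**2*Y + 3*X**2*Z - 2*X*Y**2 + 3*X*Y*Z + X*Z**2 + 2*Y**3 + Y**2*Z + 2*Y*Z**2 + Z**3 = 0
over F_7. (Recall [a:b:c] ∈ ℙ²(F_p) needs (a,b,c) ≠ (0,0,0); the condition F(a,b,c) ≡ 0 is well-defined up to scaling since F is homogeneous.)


F(3,0,5) ≡ 2 (mod 7); P is NOT on the curve.

Evaluate F(3, 0, 5) term-by-term (mod 7).
  -3*X**3 ↦ -3·27·1·1 = -81
  2*X**2*Y ↦ 2·9·0·1 = 0
  3*X**2*Z ↦ 3·9·1·5 = 135
  -2*X*Y**2 ↦ -2·3·0·1 = 0
  3*X*Y*Z ↦ 3·3·0·5 = 0
  X*Z**2 ↦ 1·3·1·25 = 75
  2*Y**3 ↦ 2·1·0·1 = 0
  Y**2*Z ↦ 1·1·0·5 = 0
  2*Y*Z**2 ↦ 2·1·0·25 = 0
  Z**3 ↦ 1·1·1·125 = 125
Sum: F(3, 0, 5) = (-81) + (0) + (135) + (0) + (0) + (75) + (0) + (0) + (0) + (125) = 254.
Reducing mod 7: 254 ≡ 2 (mod 7).
Since F(a, b, c) ≡ 2 ≠ 0 (mod 7), P does NOT lie on the curve.


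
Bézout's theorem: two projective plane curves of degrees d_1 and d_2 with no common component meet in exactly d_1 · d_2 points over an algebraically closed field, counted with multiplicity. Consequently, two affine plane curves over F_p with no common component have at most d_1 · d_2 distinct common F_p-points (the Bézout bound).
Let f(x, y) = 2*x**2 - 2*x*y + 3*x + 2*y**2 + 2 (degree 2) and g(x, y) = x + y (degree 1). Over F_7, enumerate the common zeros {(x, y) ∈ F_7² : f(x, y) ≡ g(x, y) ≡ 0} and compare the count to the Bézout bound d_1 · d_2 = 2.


Common zeros: ∅; count = 0; Bézout bound = 2.

deg(f) = 2, deg(g) = 1, so Bézout bound = 2.
Scan x ∈ F_7. For each x, list the y ∈ F_7 with f(x, y) ≡ 0 and those with g(x, y) ≡ 0 (mod 7); the common zeros in that column are the intersection.
  x = 0: f ≡ 0 at y ∈ ∅; g ≡ 0 at y ∈ {0}; common: ∅.
  x = 1: f ≡ 0 at y ∈ {0, 1}; g ≡ 0 at y ∈ {6}; common: ∅.
  x = 2: f ≡ 0 at y ∈ {1}; g ≡ 0 at y ∈ {5}; common: ∅.
  x = 3: f ≡ 0 at y ∈ {5}; g ≡ 0 at y ∈ {4}; common: ∅.
  x = 4: f ≡ 0 at y ∈ {5, 6}; g ≡ 0 at y ∈ {3}; common: ∅.
  x = 5: f ≡ 0 at y ∈ ∅; g ≡ 0 at y ∈ {2}; common: ∅.
  x = 6: f ≡ 0 at y ∈ ∅; g ≡ 0 at y ∈ {1}; common: ∅.
Collecting: common zeros = ∅, so the count is 0.
Comparison with the Bézout bound: 0 ≤ 2 = deg(f)·deg(g), as expected for curves with no common component (the affine F_7-count falls short of the bound because intersections may lie at infinity, over extension fields, or carry multiplicity).


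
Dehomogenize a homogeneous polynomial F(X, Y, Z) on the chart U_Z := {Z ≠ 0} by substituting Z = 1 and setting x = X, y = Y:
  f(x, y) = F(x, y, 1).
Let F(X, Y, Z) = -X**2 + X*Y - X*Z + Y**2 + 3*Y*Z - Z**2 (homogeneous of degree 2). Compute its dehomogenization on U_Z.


f(x, y) = -x**2 + x*y - x + y**2 + 3*y - 1

On U_Z we set Z = 1. Each monomial c·X^i·Y^j·Z^k in F becomes c·x^i·y^j·1^k = c·x^i·y^j.
Substituting Z = 1: F(X, Y, 1) = -x**2 + x*y - x + y**2 + 3*y - 1.
Note: deg(f) ≤ deg(F) = 2; strict inequality happens when F is divisible by Z (lost terms).


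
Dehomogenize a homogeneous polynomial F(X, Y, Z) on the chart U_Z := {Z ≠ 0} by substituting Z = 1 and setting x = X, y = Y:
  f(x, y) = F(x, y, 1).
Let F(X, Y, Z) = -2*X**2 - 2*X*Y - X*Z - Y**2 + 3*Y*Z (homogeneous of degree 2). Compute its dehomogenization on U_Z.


f(x, y) = -2*x**2 - 2*x*y - x - y**2 + 3*y

On U_Z we set Z = 1. Each monomial c·X^i·Y^j·Z^k in F becomes c·x^i·y^j·1^k = c·x^i·y^j.
Substituting Z = 1: F(X, Y, 1) = -2*x**2 - 2*x*y - x - y**2 + 3*y.
Note: deg(f) ≤ deg(F) = 2; strict inequality happens when F is divisible by Z (lost terms).


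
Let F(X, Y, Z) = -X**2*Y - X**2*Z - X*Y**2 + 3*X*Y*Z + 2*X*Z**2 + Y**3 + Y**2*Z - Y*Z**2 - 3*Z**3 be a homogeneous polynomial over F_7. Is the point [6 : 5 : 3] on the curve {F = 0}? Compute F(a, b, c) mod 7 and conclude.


F(6,5,3) ≡ 0 (mod 7); P is on the curve.

Evaluate F(6, 5, 3) term-by-term (mod 7).
  -X**2*Y ↦ -1·36·5·1 = -180
  -X**2*Z ↦ -1·36·1·3 = -108
  -X*Y**2 ↦ -1·6·25·1 = -150
  3*X*Y*Z ↦ 3·6·5·3 = 270
  2*X*Z**2 ↦ 2·6·1·9 = 108
  Y**3 ↦ 1·1·125·1 = 125
  Y**2*Z ↦ 1·1·25·3 = 75
  -Y*Z**2 ↦ -1·1·5·9 = -45
  -3*Z**3 ↦ -3·1·1·27 = -81
Sum: F(6, 5, 3) = (-180) + (-108) + (-150) + (270) + (108) + (125) + (75) + (-45) + (-81) = 14.
Reducing mod 7: 14 ≡ 0 (mod 7).
Since F(a, b, c) ≡ 0 (mod 7), P lies on the curve.


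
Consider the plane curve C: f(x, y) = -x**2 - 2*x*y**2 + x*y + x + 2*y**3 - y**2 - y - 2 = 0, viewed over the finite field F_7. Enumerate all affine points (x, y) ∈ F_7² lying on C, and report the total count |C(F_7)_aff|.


Affine F_7-points: {(1, 6), (2, 5), (3, 5), (4, 0), (4, 2), (4, 6), (5, 2)}; count = 7.

For each of the 49 pairs (x, y) ∈ F_7², evaluate f(x, y) mod 7. Record the zeros.
  x = 0: [0↦5, 1↦5, 2↦1, 3↦5, 4↦1, 5↦1, 6↦3]  zeros at y ∈ ∅
  x = 1: [0↦5, 1↦4, 2↦2, 3↦4, 4↦1, 5↦5, 6↦0]  zeros at y ∈ {6}
  x = 2: [0↦3, 1↦1, 2↦1, 3↦1, 4↦6, 5↦0, 6↦2]  zeros at y ∈ {5}
  x = 3: [0↦6, 1↦3, 2↦5, 3↦3, 4↦2, 5↦0, 6↦2]  zeros at y ∈ {5}
  x = 4: [0↦0, 1↦3, 2↦0, 3↦3, 4↦3, 5↦5, 6↦0]  zeros at y ∈ {0, 2, 6}
  x = 5: [0↦6, 1↦1, 2↦0, 3↦1, 4↦2, 5↦1, 6↦3]  zeros at y ∈ {2}
  x = 6: [0↦3, 1↦4, 2↦5, 3↦4, 4↦6, 5↦2, 6↦4]  zeros at y ∈ ∅
Collecting zeros: affine points = {(1, 6), (2, 5), (3, 5), (4, 0), (4, 2), (4, 6), (5, 2)}.
Total count |C(F_7)_aff| = 7.


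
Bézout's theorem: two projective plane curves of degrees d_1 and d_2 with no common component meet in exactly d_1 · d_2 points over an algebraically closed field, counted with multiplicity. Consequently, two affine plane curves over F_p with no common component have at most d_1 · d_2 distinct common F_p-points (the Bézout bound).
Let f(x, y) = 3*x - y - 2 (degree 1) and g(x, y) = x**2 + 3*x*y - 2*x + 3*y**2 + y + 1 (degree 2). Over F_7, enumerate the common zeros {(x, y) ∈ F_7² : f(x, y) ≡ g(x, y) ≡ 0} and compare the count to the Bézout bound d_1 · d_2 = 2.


Common zeros: {(1, 1), (2, 4)}; count = 2; Bézout bound = 2.

deg(f) = 1, deg(g) = 2, so Bézout bound = 2.
Scan x ∈ F_7. For each x, list the y ∈ F_7 with f(x, y) ≡ 0 and those with g(x, y) ≡ 0 (mod 7); the common zeros in that column are the intersection.
  x = 0: f ≡ 0 at y ∈ {5}; g ≡ 0 at y ∈ ∅; common: ∅.
  x = 1: f ≡ 0 at y ∈ {1}; g ≡ 0 at y ∈ {0, 1}; common: {1}.
  x = 2: f ≡ 0 at y ∈ {4}; g ≡ 0 at y ∈ {3, 4}; common: {4}.
  x = 3: f ≡ 0 at y ∈ {0}; g ≡ 0 at y ∈ ∅; common: ∅.
  x = 4: f ≡ 0 at y ∈ {3}; g ≡ 0 at y ∈ ∅; common: ∅.
  x = 5: f ≡ 0 at y ∈ {6}; g ≡ 0 at y ∈ {1, 3}; common: ∅.
  x = 6: f ≡ 0 at y ∈ {2}; g ≡ 0 at y ∈ ∅; common: ∅.
Collecting: common zeros = {(1, 1), (2, 4)}, so the count is 2.
Comparison with the Bézout bound: 2 ≤ 2 = deg(f)·deg(g), as expected for curves with no common component (the bound is attained).


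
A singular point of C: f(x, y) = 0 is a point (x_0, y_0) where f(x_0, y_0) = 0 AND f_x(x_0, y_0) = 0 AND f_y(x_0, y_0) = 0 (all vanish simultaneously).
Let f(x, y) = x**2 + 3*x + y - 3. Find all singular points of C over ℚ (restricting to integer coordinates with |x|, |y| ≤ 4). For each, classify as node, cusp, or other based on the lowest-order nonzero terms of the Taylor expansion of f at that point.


No singular points in the scanned grid; C is smooth there.

Compute partial derivatives:
  f_x = 2*x + 3.
  f_y = 1.
f_y = 1 is a nonzero constant, so f_y never vanishes: no point (x, y) can satisfy f = f_x = f_y = 0. In particular no (x, y) ∈ {−4, ..., 4}² is singular; the curve is smooth.


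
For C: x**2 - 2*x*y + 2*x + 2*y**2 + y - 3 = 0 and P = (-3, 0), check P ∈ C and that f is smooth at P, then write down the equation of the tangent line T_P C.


Tangent line at P: -4*x + 7*y - 12 = 0.

Step 1: f(-3, 0) = 0, so P lies on C.
Step 2: partial derivatives
  f_x(x, y) = 2*x - 2*y + 2, f_y(x, y) = -2*x + 4*y + 1.
  f_x(P) = -4, f_y(P) = 7 (gradient nonzero, so P is smooth).
Step 3: tangent line at P: -4·(x − -3) + 7·(y − 0) = 0.
Expanding: -4*x + 7*y - 12 = 0.


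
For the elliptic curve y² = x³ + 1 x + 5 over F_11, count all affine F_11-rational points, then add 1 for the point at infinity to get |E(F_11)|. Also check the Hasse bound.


Affine points = {(0, 4), (0, 7), (2, 2), (2, 9), (5, 5), (5, 6), (7, 5), (7, 6), (10, 5), (10, 6)}; affine count = 10; |E(F_11)| = 11.

Discriminant check: Δ ∝ 4a³ + 27b² = 4·1³ + 27·5² = 4·1 + 27·25 ≡ 8 (mod 11). Nonzero ⇒ E is nonsingular.
For each x ∈ F_11, compute rhs = x³ + 1·x + 5 mod 11, then count y ∈ F_11 with y² ≡ rhs.
  x = 0: rhs = 5, matching y values: 4, 7 (2 points).
  x = 1: rhs = 7, matching y values: none (0 points).
  x = 2: rhs = 4, matching y values: 2, 9 (2 points).
  x = 3: rhs = 2, matching y values: none (0 points).
  x = 4: rhs = 7, matching y values: none (0 points).
  x = 5: rhs = 3, matching y values: 5, 6 (2 points).
  x = 6: rhs = 7, matching y values: none (0 points).
  x = 7: rhs = 3, matching y values: 5, 6 (2 points).
  x = 8: rhs = 8, matching y values: none (0 points).
  x = 9: rhs = 6, matching y values: none (0 points).
  x = 10: rhs = 3, matching y values: 5, 6 (2 points).
Total affine count: 10.
Full point count |E(F_11)| = 10 + 1 = 11.
Hasse bound: |11 − (11+1)| = |-1| = 1 ≤ 2√11 ≈ 6.6332 ✓.


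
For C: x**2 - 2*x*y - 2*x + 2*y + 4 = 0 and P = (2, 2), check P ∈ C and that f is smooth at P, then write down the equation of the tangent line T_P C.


Tangent line at P: -2*x - 2*y + 8 = 0.

Step 1: f(2, 2) = 0, so P lies on C.
Step 2: partial derivatives
  f_x(x, y) = 2*x - 2*y - 2, f_y(x, y) = 2 - 2*x.
  f_x(P) = -2, f_y(P) = -2 (gradient nonzero, so P is smooth).
Step 3: tangent line at P: -2·(x − 2) + -2·(y − 2) = 0.
Expanding: -2*x - 2*y + 8 = 0.


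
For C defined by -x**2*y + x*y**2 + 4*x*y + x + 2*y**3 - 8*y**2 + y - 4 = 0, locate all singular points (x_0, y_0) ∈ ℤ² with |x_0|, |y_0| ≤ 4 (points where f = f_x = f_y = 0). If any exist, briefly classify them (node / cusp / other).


Singular points: {(3, 1)}; classification: node.

Compute partial derivatives:
  f_x = -2*x*y + y**2 + 4*y + 1.
  f_y = -x**2 + 2*x*y + 4*x + 6*y**2 - 16*y + 1.
Scan x_0 ∈ {−4, ..., 4}. For each x_0, f_y(x_0, y) is a polynomial in y; find its integer roots y ∈ {−4, ..., 4}, then test f_x and f at those candidates.
  x = -4: f_y(-4, y) = 6*y**2 - 24*y - 31; no integer root y with |y| ≤ 4.
  x = -3: f_y(-3, y) = 6*y**2 - 22*y - 20; no integer root y with |y| ≤ 4.
  x = -2: f_y(-2, y) = 6*y**2 - 20*y - 11; no integer root y with |y| ≤ 4.
  x = -1: f_y(-1, y) = 6*y**2 - 18*y - 4; no integer root y with |y| ≤ 4.
  x = 0: f_y(0, y) = 6*y**2 - 16*y + 1; no integer root y with |y| ≤ 4.
  x = 1: f_y(1, y) = 6*y**2 - 14*y + 4; vanishes at y ∈ {2}. (1, 2): f_x = 9 ≠ 0.
  x = 2: f_y(2, y) = 6*y**2 - 12*y + 5; no integer root y with |y| ≤ 4.
  x = 3: f_y(3, y) = 6*y**2 - 10*y + 4; vanishes at y ∈ {1}. (3, 1): f_x = 0, f = 0 — SINGULAR.
  x = 4: f_y(4, y) = 6*y**2 - 8*y + 1; no integer root y with |y| ≤ 4.
Only singular point on the grid: (3, 1).
Classify: substitute x = 3 + u, y = 1 + v and expand: f = -u**2*v - u**2 + u*v**2 + 2*v**3 + v**2.
No constant or linear terms (consistent with a singular point). Quadratic part: -u**2 + v**2. Cubic part: -u**2*v + u*v**2 + 2*v**3.
The quadratic part v**2 - u**2 = (v − u)(v + u) splits into two distinct linear factors, so there are two distinct tangent lines y − 1 = ±(x − 3) — this is a node (ordinary double point).
Classification: node.


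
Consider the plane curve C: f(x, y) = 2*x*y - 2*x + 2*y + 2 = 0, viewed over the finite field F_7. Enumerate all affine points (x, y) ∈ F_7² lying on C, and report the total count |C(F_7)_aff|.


Affine F_7-points: {(0, 6), (1, 0), (2, 5), (3, 4), (4, 2), (5, 3)}; count = 6.

For each of the 49 pairs (x, y) ∈ F_7², evaluate f(x, y) mod 7. Record the zeros.
  x = 0: [0↦2, 1↦4, 2↦6, 3↦1, 4↦3, 5↦5, 6↦0]  zeros at y ∈ {6}
  x = 1: [0↦0, 1↦4, 2↦1, 3↦5, 4↦2, 5↦6, 6↦3]  zeros at y ∈ {0}
  x = 2: [0↦5, 1↦4, 2↦3, 3↦2, 4↦1, 5↦0, 6↦6]  zeros at y ∈ {5}
  x = 3: [0↦3, 1↦4, 2↦5, 3↦6, 4↦0, 5↦1, 6↦2]  zeros at y ∈ {4}
  x = 4: [0↦1, 1↦4, 2↦0, 3↦3, 4↦6, 5↦2, 6↦5]  zeros at y ∈ {2}
  x = 5: [0↦6, 1↦4, 2↦2, 3↦0, 4↦5, 5↦3, 6↦1]  zeros at y ∈ {3}
  x = 6: [0↦4, 1↦4, 2↦4, 3↦4, 4↦4, 5↦4, 6↦4]  zeros at y ∈ ∅
Collecting zeros: affine points = {(0, 6), (1, 0), (2, 5), (3, 4), (4, 2), (5, 3)}.
Total count |C(F_7)_aff| = 6.


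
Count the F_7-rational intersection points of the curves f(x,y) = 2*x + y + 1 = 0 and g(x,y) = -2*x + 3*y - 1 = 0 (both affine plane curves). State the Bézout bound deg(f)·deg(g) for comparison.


Common zeros: {(3, 0)}; count = 1; Bézout bound = 1.

deg(f) = 1, deg(g) = 1, so Bézout bound = 1.
Scan x ∈ F_7. For each x, list the y ∈ F_7 with f(x, y) ≡ 0 and those with g(x, y) ≡ 0 (mod 7); the common zeros in that column are the intersection.
  x = 0: f ≡ 0 at y ∈ {6}; g ≡ 0 at y ∈ {5}; common: ∅.
  x = 1: f ≡ 0 at y ∈ {4}; g ≡ 0 at y ∈ {1}; common: ∅.
  x = 2: f ≡ 0 at y ∈ {2}; g ≡ 0 at y ∈ {4}; common: ∅.
  x = 3: f ≡ 0 at y ∈ {0}; g ≡ 0 at y ∈ {0}; common: {0}.
  x = 4: f ≡ 0 at y ∈ {5}; g ≡ 0 at y ∈ {3}; common: ∅.
  x = 5: f ≡ 0 at y ∈ {3}; g ≡ 0 at y ∈ {6}; common: ∅.
  x = 6: f ≡ 0 at y ∈ {1}; g ≡ 0 at y ∈ {2}; common: ∅.
Collecting: common zeros = {(3, 0)}, so the count is 1.
Comparison with the Bézout bound: 1 ≤ 1 = deg(f)·deg(g), as expected for curves with no common component (the bound is attained).


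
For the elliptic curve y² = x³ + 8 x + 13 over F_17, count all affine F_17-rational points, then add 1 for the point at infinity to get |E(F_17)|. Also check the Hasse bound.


Affine points = {(0, 8), (0, 9), (3, 8), (3, 9), (5, 5), (5, 12), (7, 2), (7, 15), (9, 7), (9, 10), (11, 2), (11, 15), (12, 1), (12, 16), (13, 6), (13, 11), (14, 8), (14, 9), (16, 2), (16, 15)}; affine count = 20; |E(F_17)| = 21.

Discriminant check: Δ ∝ 4a³ + 27b² = 4·8³ + 27·13² = 4·512 + 27·169 ≡ 15 (mod 17). Nonzero ⇒ E is nonsingular.
For each x ∈ F_17, compute rhs = x³ + 8·x + 13 mod 17, then count y ∈ F_17 with y² ≡ rhs.
  x = 0: rhs = 13, matching y values: 8, 9 (2 points).
  x = 1: rhs = 5, matching y values: none (0 points).
  x = 2: rhs = 3, matching y values: none (0 points).
  x = 3: rhs = 13, matching y values: 8, 9 (2 points).
  x = 4: rhs = 7, matching y values: none (0 points).
  x = 5: rhs = 8, matching y values: 5, 12 (2 points).
  x = 6: rhs = 5, matching y values: none (0 points).
  x = 7: rhs = 4, matching y values: 2, 15 (2 points).
  x = 8: rhs = 11, matching y values: none (0 points).
  x = 9: rhs = 15, matching y values: 7, 10 (2 points).
  x = 10: rhs = 5, matching y values: none (0 points).
  x = 11: rhs = 4, matching y values: 2, 15 (2 points).
  x = 12: rhs = 1, matching y values: 1, 16 (2 points).
  x = 13: rhs = 2, matching y values: 6, 11 (2 points).
  x = 14: rhs = 13, matching y values: 8, 9 (2 points).
  x = 15: rhs = 6, matching y values: none (0 points).
  x = 16: rhs = 4, matching y values: 2, 15 (2 points).
Total affine count: 20.
Full point count |E(F_17)| = 20 + 1 = 21.
Hasse bound: |21 − (17+1)| = |3| = 3 ≤ 2√17 ≈ 8.2462 ✓.


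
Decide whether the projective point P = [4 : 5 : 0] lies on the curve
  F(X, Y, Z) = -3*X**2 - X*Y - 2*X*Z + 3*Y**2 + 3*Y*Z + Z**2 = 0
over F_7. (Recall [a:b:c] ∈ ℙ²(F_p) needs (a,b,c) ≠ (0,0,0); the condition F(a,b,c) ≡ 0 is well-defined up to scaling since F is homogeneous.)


F(4,5,0) ≡ 0 (mod 7); P is on the curve.

Evaluate F(4, 5, 0) term-by-term (mod 7).
  -3*X**2 ↦ -3·16·1·1 = -48
  -X*Y ↦ -1·4·5·1 = -20
  -2*X*Z ↦ -2·4·1·0 = 0
  3*Y**2 ↦ 3·1·25·1 = 75
  3*Y*Z ↦ 3·1·5·0 = 0
  Z**2 ↦ 1·1·1·0 = 0
Sum: F(4, 5, 0) = (-48) + (-20) + (0) + (75) + (0) + (0) = 7.
Reducing mod 7: 7 ≡ 0 (mod 7).
Since F(a, b, c) ≡ 0 (mod 7), P lies on the curve.


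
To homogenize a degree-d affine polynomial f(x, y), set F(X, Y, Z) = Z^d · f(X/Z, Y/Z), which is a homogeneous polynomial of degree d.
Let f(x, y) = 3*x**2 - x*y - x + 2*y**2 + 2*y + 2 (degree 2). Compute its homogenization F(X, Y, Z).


F(X, Y, Z) = 3*X**2 - X*Y - X*Z + 2*Y**2 + 2*Y*Z + 2*Z**2

deg(f) = 2.
Substitute x = X/Z, y = Y/Z into f, then multiply by Z^2.
  monomial 3·x^2·y^0 ↦ 3·X^2·Y^0·Z^0.
  monomial -1·x^1·y^1 ↦ -1·X^1·Y^1·Z^0.
  monomial -1·x^1·y^0 ↦ -1·X^1·Y^0·Z^1.
  monomial 2·x^0·y^2 ↦ 2·X^0·Y^2·Z^0.
  monomial 2·x^0·y^1 ↦ 2·X^0·Y^1·Z^1.
  monomial 2·x^0·y^0 ↦ 2·X^0·Y^0·Z^2.
Collecting: F(X, Y, Z) = 3*X**2 - X*Y - X*Z + 2*Y**2 + 2*Y*Z + 2*Z**2.
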